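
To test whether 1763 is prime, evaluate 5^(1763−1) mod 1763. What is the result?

5^1 ≡ 5 (mod 1763)
5^2 ≡ 5^2 = 25 ≡ 25 (mod 1763)
5^4 ≡ 25^2 = 625 ≡ 625 (mod 1763)
5^8 ≡ 625^2 = 390625 ≡ 1002 (mod 1763)
5^16 ≡ 1002^2 = 1004004 ≡ 857 (mod 1763)
5^32 ≡ 857^2 = 734449 ≡ 1041 (mod 1763)
5^64 ≡ 1041^2 = 1083681 ≡ 1199 (mod 1763)
5^128 ≡ 1199^2 = 1437601 ≡ 756 (mod 1763)
5^256 ≡ 756^2 = 571536 ≡ 324 (mod 1763)
5^512 ≡ 324^2 = 104976 ≡ 959 (mod 1763)
5^1024 ≡ 959^2 = 919681 ≡ 1158 (mod 1763)
1762 = 1024 + 512 + 128 + 64 + 32 + 2 in binary powers of 2.
So 5^1762 ≡ 1158 · 959 · 756 · 1199 · 1041 · 25 ≡ 1665 (mod 1763).
Since 1665 ≠ 1, base 5 is a Fermat witness: 1763 is composite.

1665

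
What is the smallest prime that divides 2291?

29

2291 is odd.
Digit sum 14, not divisible by 3.
Ends in 1: not divisible by 5.
7: 2291 = 7·327 + 2
11: 2291 = 11·208 + 3
13: 2291 = 13·176 + 3
17: 2291 = 17·134 + 13
19: 2291 = 19·120 + 11
23: 2291 = 23·99 + 14
29: 2291 = 29·79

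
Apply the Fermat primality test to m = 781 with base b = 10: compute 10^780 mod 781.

243

10^1 ≡ 10 (mod 781)
10^2 ≡ 10^2 = 100 ≡ 100 (mod 781)
10^4 ≡ 100^2 = 10000 ≡ 628 (mod 781)
10^8 ≡ 628^2 = 394384 ≡ 760 (mod 781)
10^16 ≡ 760^2 = 577600 ≡ 441 (mod 781)
10^32 ≡ 441^2 = 194481 ≡ 12 (mod 781)
10^64 ≡ 12^2 = 144 ≡ 144 (mod 781)
10^128 ≡ 144^2 = 20736 ≡ 430 (mod 781)
10^256 ≡ 430^2 = 184900 ≡ 584 (mod 781)
10^512 ≡ 584^2 = 341056 ≡ 540 (mod 781)
780 = 512 + 256 + 8 + 4 in binary powers of 2.
So 10^780 ≡ 540 · 584 · 760 · 628 ≡ 243 (mod 781).
Since 243 ≠ 1, base 10 is a Fermat witness: 781 is composite.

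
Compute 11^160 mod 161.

11^1 ≡ 11 (mod 161)
11^2 ≡ 11^2 = 121 ≡ 121 (mod 161)
11^4 ≡ 121^2 = 14641 ≡ 151 (mod 161)
11^8 ≡ 151^2 = 22801 ≡ 100 (mod 161)
11^16 ≡ 100^2 = 10000 ≡ 18 (mod 161)
11^32 ≡ 18^2 = 324 ≡ 2 (mod 161)
11^64 ≡ 2^2 = 4 ≡ 4 (mod 161)
11^128 ≡ 4^2 = 16 ≡ 16 (mod 161)
160 = 128 + 32 in binary powers of 2.
So 11^160 ≡ 16 · 2 ≡ 32 (mod 161).
Since 32 ≠ 1, base 11 is a Fermat witness: 161 is composite.

32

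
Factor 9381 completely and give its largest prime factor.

59

9381 = 3 · 3127
3127 = 53 · 59
59 is prime.
So 9381 = 3 · 53 · 59; the largest prime factor is 59.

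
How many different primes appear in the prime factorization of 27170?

5

27170 = 2 · 13585
13585 = 5 · 2717
2717 = 11 · 247
247 = 13 · 19
27170 = 2 · 5 · 11 · 13 · 19, which has 5 distinct prime factors.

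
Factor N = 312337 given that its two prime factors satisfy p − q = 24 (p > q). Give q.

Since p = q + 24, we have 312337 = q(q + 24), so q² + 24q − 312337 = 0.
Discriminant: 24² + 4·312337 = 576 + 1249348 = 1249924; √1249924 = 1118.
q = (−24 + 1118)/2 = 547, and p = q + 24 = 571.
Check: 547 · 571 = 312337.

547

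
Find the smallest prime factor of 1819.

17

1819 is odd.
Digit sum 19, not divisible by 3.
Ends in 9: not divisible by 5.
7: 1819 = 7·259 + 6
11: 1819 = 11·165 + 4
13: 1819 = 13·139 + 12
17: 1819 = 17·107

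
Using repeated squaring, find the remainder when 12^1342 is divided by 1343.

168

12^1 ≡ 12 (mod 1343)
12^2 ≡ 12^2 = 144 ≡ 144 (mod 1343)
12^4 ≡ 144^2 = 20736 ≡ 591 (mod 1343)
12^8 ≡ 591^2 = 349281 ≡ 101 (mod 1343)
12^16 ≡ 101^2 = 10201 ≡ 800 (mod 1343)
12^32 ≡ 800^2 = 640000 ≡ 732 (mod 1343)
12^64 ≡ 732^2 = 535824 ≡ 1310 (mod 1343)
12^128 ≡ 1310^2 = 1716100 ≡ 1089 (mod 1343)
12^256 ≡ 1089^2 = 1185921 ≡ 52 (mod 1343)
12^512 ≡ 52^2 = 2704 ≡ 18 (mod 1343)
12^1024 ≡ 18^2 = 324 ≡ 324 (mod 1343)
1342 = 1024 + 256 + 32 + 16 + 8 + 4 + 2 in binary powers of 2.
So 12^1342 ≡ 324 · 52 · 732 · 800 · 101 · 591 · 144 ≡ 168 (mod 1343).
Since 168 ≠ 1, base 12 is a Fermat witness: 1343 is composite.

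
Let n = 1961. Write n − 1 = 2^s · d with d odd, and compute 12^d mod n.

1217

1961 − 1 = 1960 = 2^3 · 245, so d = 245.
12^1 ≡ 12 (mod 1961)
12^2 ≡ 12^2 = 144 ≡ 144 (mod 1961)
12^4 ≡ 144^2 = 20736 ≡ 1126 (mod 1961)
12^8 ≡ 1126^2 = 1267876 ≡ 1070 (mod 1961)
12^16 ≡ 1070^2 = 1144900 ≡ 1637 (mod 1961)
12^32 ≡ 1637^2 = 2679769 ≡ 1043 (mod 1961)
12^64 ≡ 1043^2 = 1087849 ≡ 1455 (mod 1961)
12^128 ≡ 1455^2 = 2117025 ≡ 1106 (mod 1961)
245 = 128 + 64 + 32 + 16 + 4 + 1 in binary powers of 2.
So 12^245 ≡ 1106 · 1455 · 1043 · 1637 · 1126 · 12 ≡ 1217 (mod 1961).
Squaring chain: 1217 → 534 → 811; never reaches −1, so base 12 is a Miller–Rabin witness that 1961 is composite.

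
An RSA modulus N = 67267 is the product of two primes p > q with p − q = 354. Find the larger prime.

Since p = q + 354, we have 67267 = q(q + 354), so q² + 354q − 67267 = 0.
Discriminant: 354² + 4·67267 = 125316 + 269068 = 394384; √394384 = 628.
q = (−354 + 628)/2 = 137, and p = q + 354 = 491.
Check: 137 · 491 = 67267.

491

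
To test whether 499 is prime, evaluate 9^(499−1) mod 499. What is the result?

1

9^1 ≡ 9 (mod 499)
9^2 ≡ 9^2 = 81 ≡ 81 (mod 499)
9^4 ≡ 81^2 = 6561 ≡ 74 (mod 499)
9^8 ≡ 74^2 = 5476 ≡ 486 (mod 499)
9^16 ≡ 486^2 = 236196 ≡ 169 (mod 499)
9^32 ≡ 169^2 = 28561 ≡ 118 (mod 499)
9^64 ≡ 118^2 = 13924 ≡ 451 (mod 499)
9^128 ≡ 451^2 = 203401 ≡ 308 (mod 499)
9^256 ≡ 308^2 = 94864 ≡ 54 (mod 499)
498 = 256 + 128 + 64 + 32 + 16 + 2 in binary powers of 2.
So 9^498 ≡ 54 · 308 · 451 · 118 · 169 · 81 ≡ 1 (mod 499).
Since the result is 1, base 9 gives no evidence that 499 is composite.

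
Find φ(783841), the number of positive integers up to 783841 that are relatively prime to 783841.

Factor: 783841 = 29 · 151 · 179.
φ(783841) = (29−1) · (151−1) · (179−1) = 28 · 150 · 178 = 747600.

747600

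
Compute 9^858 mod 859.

9^1 ≡ 9 (mod 859)
9^2 ≡ 9^2 = 81 ≡ 81 (mod 859)
9^4 ≡ 81^2 = 6561 ≡ 548 (mod 859)
9^8 ≡ 548^2 = 300304 ≡ 513 (mod 859)
9^16 ≡ 513^2 = 263169 ≡ 315 (mod 859)
9^32 ≡ 315^2 = 99225 ≡ 440 (mod 859)
9^64 ≡ 440^2 = 193600 ≡ 325 (mod 859)
9^128 ≡ 325^2 = 105625 ≡ 827 (mod 859)
9^256 ≡ 827^2 = 683929 ≡ 165 (mod 859)
9^512 ≡ 165^2 = 27225 ≡ 596 (mod 859)
858 = 512 + 256 + 64 + 16 + 8 + 2 in binary powers of 2.
So 9^858 ≡ 596 · 165 · 325 · 315 · 513 · 81 ≡ 1 (mod 859).
Since the result is 1, base 9 gives no evidence that 859 is composite.

1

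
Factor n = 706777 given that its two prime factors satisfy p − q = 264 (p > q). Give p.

Since p = q + 264, we have 706777 = q(q + 264), so q² + 264q − 706777 = 0.
Discriminant: 264² + 4·706777 = 69696 + 2827108 = 2896804; √2896804 = 1702.
q = (−264 + 1702)/2 = 719, and p = q + 264 = 983.
Check: 719 · 983 = 706777.

983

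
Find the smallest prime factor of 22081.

22081 is odd.
Digit sum 13, not divisible by 3.
Ends in 1: not divisible by 5.
7: 22081 = 7·3154 + 3
11: 22081 = 11·2007 + 4
13: 22081 = 13·1698 + 7
17: 22081 = 17·1298 + 15
19: 22081 = 19·1162 + 3
23: 22081 = 23·960 + 1
29: 22081 = 29·761 + 12
31: 22081 = 31·712 + 9
37: 22081 = 37·596 + 29
41: 22081 = 41·538 + 23
43: 22081 = 43·513 + 22
47: 22081 = 47·469 + 38
53: 22081 = 53·416 + 33
59: 22081 = 59·374 + 15
61: 22081 = 61·361 + 60
67: 22081 = 67·329 + 38
71: 22081 = 71·311

71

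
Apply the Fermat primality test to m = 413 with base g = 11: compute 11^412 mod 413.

263

11^1 ≡ 11 (mod 413)
11^2 ≡ 11^2 = 121 ≡ 121 (mod 413)
11^4 ≡ 121^2 = 14641 ≡ 186 (mod 413)
11^8 ≡ 186^2 = 34596 ≡ 317 (mod 413)
11^16 ≡ 317^2 = 100489 ≡ 130 (mod 413)
11^32 ≡ 130^2 = 16900 ≡ 380 (mod 413)
11^64 ≡ 380^2 = 144400 ≡ 263 (mod 413)
11^128 ≡ 263^2 = 69169 ≡ 198 (mod 413)
11^256 ≡ 198^2 = 39204 ≡ 382 (mod 413)
412 = 256 + 128 + 16 + 8 + 4 in binary powers of 2.
So 11^412 ≡ 382 · 198 · 130 · 317 · 186 ≡ 263 (mod 413).
Since 263 ≠ 1, base 11 is a Fermat witness: 413 is composite.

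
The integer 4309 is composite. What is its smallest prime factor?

4309 is odd.
Digit sum 16, not divisible by 3.
Ends in 9: not divisible by 5.
7: 4309 = 7·615 + 4
11: 4309 = 11·391 + 8
13: 4309 = 13·331 + 6
17: 4309 = 17·253 + 8
19: 4309 = 19·226 + 15
23: 4309 = 23·187 + 8
29: 4309 = 29·148 + 17
31: 4309 = 31·139

31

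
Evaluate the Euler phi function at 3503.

3360

Factor: 3503 = 31 · 113.
φ(3503) = (31−1) · (113−1) = 30 · 112 = 3360.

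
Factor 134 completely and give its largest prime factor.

67

134 = 2 · 67
67 is prime.
So 134 = 2 · 67; the largest prime factor is 67.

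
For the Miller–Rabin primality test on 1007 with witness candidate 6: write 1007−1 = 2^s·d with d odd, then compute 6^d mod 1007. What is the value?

1007 − 1 = 1006 = 2^1 · 503, so d = 503.
6^1 ≡ 6 (mod 1007)
6^2 ≡ 6^2 = 36 ≡ 36 (mod 1007)
6^4 ≡ 36^2 = 1296 ≡ 289 (mod 1007)
6^8 ≡ 289^2 = 83521 ≡ 947 (mod 1007)
6^16 ≡ 947^2 = 896809 ≡ 579 (mod 1007)
6^32 ≡ 579^2 = 335241 ≡ 917 (mod 1007)
6^64 ≡ 917^2 = 840889 ≡ 44 (mod 1007)
6^128 ≡ 44^2 = 1936 ≡ 929 (mod 1007)
6^256 ≡ 929^2 = 863041 ≡ 42 (mod 1007)
503 = 256 + 128 + 64 + 32 + 16 + 4 + 2 + 1 in binary powers of 2.
So 6^503 ≡ 42 · 929 · 44 · 917 · 579 · 289 · 36 · 6 ≡ 700 (mod 1007).
Squaring chain: 700; never reaches −1, so base 6 is a Miller–Rabin witness that 1007 is composite.

700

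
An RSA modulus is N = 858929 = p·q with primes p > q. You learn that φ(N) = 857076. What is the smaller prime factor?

907

φ(n) = (p−1)(q−1) = n − (p+q) + 1, so p + q = 858929 − 857076 + 1 = 1854.
p and q are the roots of t² − 1854t + 858929 = 0.
Discriminant: 1854² − 4·858929 = 3437316 − 3435716 = 1600; √1600 = 40.
q = (1854 − 40)/2 = 907, p = (1854 + 40)/2 = 947.
Check: 907 · 947 = 858929.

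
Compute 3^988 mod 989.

685

3^1 ≡ 3 (mod 989)
3^2 ≡ 3^2 = 9 ≡ 9 (mod 989)
3^4 ≡ 9^2 = 81 ≡ 81 (mod 989)
3^8 ≡ 81^2 = 6561 ≡ 627 (mod 989)
3^16 ≡ 627^2 = 393129 ≡ 496 (mod 989)
3^32 ≡ 496^2 = 246016 ≡ 744 (mod 989)
3^64 ≡ 744^2 = 553536 ≡ 685 (mod 989)
3^128 ≡ 685^2 = 469225 ≡ 439 (mod 989)
3^256 ≡ 439^2 = 192721 ≡ 855 (mod 989)
3^512 ≡ 855^2 = 731025 ≡ 154 (mod 989)
988 = 512 + 256 + 128 + 64 + 16 + 8 + 4 in binary powers of 2.
So 3^988 ≡ 154 · 855 · 439 · 685 · 496 · 627 · 81 ≡ 685 (mod 989).
Since 685 ≠ 1, base 3 is a Fermat witness: 989 is composite.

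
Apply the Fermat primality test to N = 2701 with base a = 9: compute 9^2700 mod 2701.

9^1 ≡ 9 (mod 2701)
9^2 ≡ 9^2 = 81 ≡ 81 (mod 2701)
9^4 ≡ 81^2 = 6561 ≡ 1159 (mod 2701)
9^8 ≡ 1159^2 = 1343281 ≡ 884 (mod 2701)
9^16 ≡ 884^2 = 781456 ≡ 867 (mod 2701)
9^32 ≡ 867^2 = 751689 ≡ 811 (mod 2701)
9^64 ≡ 811^2 = 657721 ≡ 1378 (mod 2701)
9^128 ≡ 1378^2 = 1898884 ≡ 81 (mod 2701)
9^256 ≡ 81^2 = 6561 ≡ 1159 (mod 2701)
9^512 ≡ 1159^2 = 1343281 ≡ 884 (mod 2701)
9^1024 ≡ 884^2 = 781456 ≡ 867 (mod 2701)
9^2048 ≡ 867^2 = 751689 ≡ 811 (mod 2701)
2700 = 2048 + 512 + 128 + 8 + 4 in binary powers of 2.
So 9^2700 ≡ 811 · 884 · 81 · 884 · 1159 ≡ 1 (mod 2701).
Since the result is 1, base 9 gives no evidence that 2701 is composite.

1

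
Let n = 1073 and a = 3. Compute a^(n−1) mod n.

3^1 ≡ 3 (mod 1073)
3^2 ≡ 3^2 = 9 ≡ 9 (mod 1073)
3^4 ≡ 9^2 = 81 ≡ 81 (mod 1073)
3^8 ≡ 81^2 = 6561 ≡ 123 (mod 1073)
3^16 ≡ 123^2 = 15129 ≡ 107 (mod 1073)
3^32 ≡ 107^2 = 11449 ≡ 719 (mod 1073)
3^64 ≡ 719^2 = 516961 ≡ 848 (mod 1073)
3^128 ≡ 848^2 = 719104 ≡ 194 (mod 1073)
3^256 ≡ 194^2 = 37636 ≡ 81 (mod 1073)
3^512 ≡ 81^2 = 6561 ≡ 123 (mod 1073)
3^1024 ≡ 123^2 = 15129 ≡ 107 (mod 1073)
1072 = 1024 + 32 + 16 in binary powers of 2.
So 3^1072 ≡ 107 · 719 · 107 ≡ 848 (mod 1073).
Since 848 ≠ 1, base 3 is a Fermat witness: 1073 is composite.

848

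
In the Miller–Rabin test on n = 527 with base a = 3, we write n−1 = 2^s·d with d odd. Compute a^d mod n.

11

527 − 1 = 526 = 2^1 · 263, so d = 263.
3^1 ≡ 3 (mod 527)
3^2 ≡ 3^2 = 9 ≡ 9 (mod 527)
3^4 ≡ 9^2 = 81 ≡ 81 (mod 527)
3^8 ≡ 81^2 = 6561 ≡ 237 (mod 527)
3^16 ≡ 237^2 = 56169 ≡ 307 (mod 527)
3^32 ≡ 307^2 = 94249 ≡ 443 (mod 527)
3^64 ≡ 443^2 = 196249 ≡ 205 (mod 527)
3^128 ≡ 205^2 = 42025 ≡ 392 (mod 527)
3^256 ≡ 392^2 = 153664 ≡ 307 (mod 527)
263 = 256 + 4 + 2 + 1 in binary powers of 2.
So 3^263 ≡ 307 · 81 · 9 · 3 ≡ 11 (mod 527).
Squaring chain: 11; never reaches −1, so base 3 is a Miller–Rabin witness that 527 is composite.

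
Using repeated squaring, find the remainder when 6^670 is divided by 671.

353

6^1 ≡ 6 (mod 671)
6^2 ≡ 6^2 = 36 ≡ 36 (mod 671)
6^4 ≡ 36^2 = 1296 ≡ 625 (mod 671)
6^8 ≡ 625^2 = 390625 ≡ 103 (mod 671)
6^16 ≡ 103^2 = 10609 ≡ 544 (mod 671)
6^32 ≡ 544^2 = 295936 ≡ 25 (mod 671)
6^64 ≡ 25^2 = 625 ≡ 625 (mod 671)
6^128 ≡ 625^2 = 390625 ≡ 103 (mod 671)
6^256 ≡ 103^2 = 10609 ≡ 544 (mod 671)
6^512 ≡ 544^2 = 295936 ≡ 25 (mod 671)
670 = 512 + 128 + 16 + 8 + 4 + 2 in binary powers of 2.
So 6^670 ≡ 25 · 103 · 544 · 103 · 625 · 36 ≡ 353 (mod 671).
Since 353 ≠ 1, base 6 is a Fermat witness: 671 is composite.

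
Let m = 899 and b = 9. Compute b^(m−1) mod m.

9^1 ≡ 9 (mod 899)
9^2 ≡ 9^2 = 81 ≡ 81 (mod 899)
9^4 ≡ 81^2 = 6561 ≡ 268 (mod 899)
9^8 ≡ 268^2 = 71824 ≡ 803 (mod 899)
9^16 ≡ 803^2 = 644809 ≡ 226 (mod 899)
9^32 ≡ 226^2 = 51076 ≡ 732 (mod 899)
9^64 ≡ 732^2 = 535824 ≡ 20 (mod 899)
9^128 ≡ 20^2 = 400 ≡ 400 (mod 899)
9^256 ≡ 400^2 = 160000 ≡ 877 (mod 899)
9^512 ≡ 877^2 = 769129 ≡ 484 (mod 899)
898 = 512 + 256 + 128 + 2 in binary powers of 2.
So 9^898 ≡ 484 · 877 · 400 · 81 ≡ 545 (mod 899).
Since 545 ≠ 1, base 9 is a Fermat witness: 899 is composite.

545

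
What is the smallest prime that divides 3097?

19

3097 is odd.
Digit sum 19, not divisible by 3.
Ends in 7: not divisible by 5.
7: 3097 = 7·442 + 3
11: 3097 = 11·281 + 6
13: 3097 = 13·238 + 3
17: 3097 = 17·182 + 3
19: 3097 = 19·163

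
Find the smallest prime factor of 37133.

37133 is odd.
Digit sum 17, not divisible by 3.
Ends in 3: not divisible by 5.
7: 37133 = 7·5304 + 5
11: 37133 = 11·3375 + 8
13: 37133 = 13·2856 + 5
17: 37133 = 17·2184 + 5
19: 37133 = 19·1954 + 7
23: 37133 = 23·1614 + 11
29: 37133 = 29·1280 + 13
31: 37133 = 31·1197 + 26
37: 37133 = 37·1003 + 22
41: 37133 = 41·905 + 28
43: 37133 = 43·863 + 24
47: 37133 = 47·790 + 3
53: 37133 = 53·700 + 33
59: 37133 = 59·629 + 22
61: 37133 = 61·608 + 45
67: 37133 = 67·554 + 15
71: 37133 = 71·523

71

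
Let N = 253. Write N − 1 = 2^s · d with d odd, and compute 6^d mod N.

18

253 − 1 = 252 = 2^2 · 63, so d = 63.
6^1 ≡ 6 (mod 253)
6^2 ≡ 6^2 = 36 ≡ 36 (mod 253)
6^4 ≡ 36^2 = 1296 ≡ 31 (mod 253)
6^8 ≡ 31^2 = 961 ≡ 202 (mod 253)
6^16 ≡ 202^2 = 40804 ≡ 71 (mod 253)
6^32 ≡ 71^2 = 5041 ≡ 234 (mod 253)
63 = 32 + 16 + 8 + 4 + 2 + 1 in binary powers of 2.
So 6^63 ≡ 234 · 71 · 202 · 31 · 36 · 6 ≡ 18 (mod 253).
Squaring chain: 18 → 71; never reaches −1, so base 6 is a Miller–Rabin witness that 253 is composite.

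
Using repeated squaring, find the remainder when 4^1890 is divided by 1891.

1

4^1 ≡ 4 (mod 1891)
4^2 ≡ 4^2 = 16 ≡ 16 (mod 1891)
4^4 ≡ 16^2 = 256 ≡ 256 (mod 1891)
4^8 ≡ 256^2 = 65536 ≡ 1242 (mod 1891)
4^16 ≡ 1242^2 = 1542564 ≡ 1399 (mod 1891)
4^32 ≡ 1399^2 = 1957201 ≡ 16 (mod 1891)
4^64 ≡ 16^2 = 256 ≡ 256 (mod 1891)
4^128 ≡ 256^2 = 65536 ≡ 1242 (mod 1891)
4^256 ≡ 1242^2 = 1542564 ≡ 1399 (mod 1891)
4^512 ≡ 1399^2 = 1957201 ≡ 16 (mod 1891)
4^1024 ≡ 16^2 = 256 ≡ 256 (mod 1891)
1890 = 1024 + 512 + 256 + 64 + 32 + 2 in binary powers of 2.
So 4^1890 ≡ 256 · 16 · 1399 · 256 · 16 · 16 ≡ 1 (mod 1891).
Since the result is 1, base 4 gives no evidence that 1891 is composite.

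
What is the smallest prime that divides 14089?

14089 is odd.
Digit sum 22, not divisible by 3.
Ends in 9: not divisible by 5.
7: 14089 = 7·2012 + 5
11: 14089 = 11·1280 + 9
13: 14089 = 13·1083 + 10
17: 14089 = 17·828 + 13
19: 14089 = 19·741 + 10
23: 14089 = 23·612 + 13
29: 14089 = 29·485 + 24
31: 14089 = 31·454 + 15
37: 14089 = 37·380 + 29
41: 14089 = 41·343 + 26
43: 14089 = 43·327 + 28
47: 14089 = 47·299 + 36
53: 14089 = 53·265 + 44
59: 14089 = 59·238 + 47
61: 14089 = 61·230 + 59
67: 14089 = 67·210 + 19
71: 14089 = 71·198 + 31
73: 14089 = 73·193

73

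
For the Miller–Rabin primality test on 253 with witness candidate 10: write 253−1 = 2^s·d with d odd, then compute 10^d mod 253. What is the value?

21

253 − 1 = 252 = 2^2 · 63, so d = 63.
10^1 ≡ 10 (mod 253)
10^2 ≡ 10^2 = 100 ≡ 100 (mod 253)
10^4 ≡ 100^2 = 10000 ≡ 133 (mod 253)
10^8 ≡ 133^2 = 17689 ≡ 232 (mod 253)
10^16 ≡ 232^2 = 53824 ≡ 188 (mod 253)
10^32 ≡ 188^2 = 35344 ≡ 177 (mod 253)
63 = 32 + 16 + 8 + 4 + 2 + 1 in binary powers of 2.
So 10^63 ≡ 177 · 188 · 232 · 133 · 100 · 10 ≡ 21 (mod 253).
Squaring chain: 21 → 188; never reaches −1, so base 10 is a Miller–Rabin witness that 253 is composite.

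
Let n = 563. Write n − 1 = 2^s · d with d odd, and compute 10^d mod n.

563 − 1 = 562 = 2^1 · 281, so d = 281.
10^1 ≡ 10 (mod 563)
10^2 ≡ 10^2 = 100 ≡ 100 (mod 563)
10^4 ≡ 100^2 = 10000 ≡ 429 (mod 563)
10^8 ≡ 429^2 = 184041 ≡ 503 (mod 563)
10^16 ≡ 503^2 = 253009 ≡ 222 (mod 563)
10^32 ≡ 222^2 = 49284 ≡ 303 (mod 563)
10^64 ≡ 303^2 = 91809 ≡ 40 (mod 563)
10^128 ≡ 40^2 = 1600 ≡ 474 (mod 563)
10^256 ≡ 474^2 = 224676 ≡ 39 (mod 563)
281 = 256 + 16 + 8 + 1 in binary powers of 2.
So 10^281 ≡ 39 · 222 · 503 · 10 ≡ 1 (mod 563).
Since 10^d ≡ 1 (mod 563), base 10 does not prove 563 composite.

1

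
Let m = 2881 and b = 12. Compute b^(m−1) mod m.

12^1 ≡ 12 (mod 2881)
12^2 ≡ 12^2 = 144 ≡ 144 (mod 2881)
12^4 ≡ 144^2 = 20736 ≡ 569 (mod 2881)
12^8 ≡ 569^2 = 323761 ≡ 1089 (mod 2881)
12^16 ≡ 1089^2 = 1185921 ≡ 1830 (mod 2881)
12^32 ≡ 1830^2 = 3348900 ≡ 1178 (mod 2881)
12^64 ≡ 1178^2 = 1387684 ≡ 1923 (mod 2881)
12^128 ≡ 1923^2 = 3697929 ≡ 1606 (mod 2881)
12^256 ≡ 1606^2 = 2579236 ≡ 741 (mod 2881)
12^512 ≡ 741^2 = 549081 ≡ 1691 (mod 2881)
12^1024 ≡ 1691^2 = 2859481 ≡ 1529 (mod 2881)
12^2048 ≡ 1529^2 = 2337841 ≡ 1350 (mod 2881)
2880 = 2048 + 512 + 256 + 64 in binary powers of 2.
So 12^2880 ≡ 1350 · 1691 · 741 · 1923 ≡ 2744 (mod 2881).
Since 2744 ≠ 1, base 12 is a Fermat witness: 2881 is composite.

2744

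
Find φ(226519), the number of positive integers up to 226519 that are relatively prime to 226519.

213696

Factor: 226519 = 29 · 73 · 107.
φ(226519) = (29−1) · (73−1) · (107−1) = 28 · 72 · 106 = 213696.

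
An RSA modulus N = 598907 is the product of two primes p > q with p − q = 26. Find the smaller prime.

761

Since p = q + 26, we have 598907 = q(q + 26), so q² + 26q − 598907 = 0.
Discriminant: 26² + 4·598907 = 676 + 2395628 = 2396304; √2396304 = 1548.
q = (−26 + 1548)/2 = 761, and p = q + 26 = 787.
Check: 761 · 787 = 598907.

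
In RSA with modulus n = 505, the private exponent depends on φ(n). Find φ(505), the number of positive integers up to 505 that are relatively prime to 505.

Factor: 505 = 5 · 101.
φ(505) = (5−1) · (101−1) = 4 · 100 = 400.

400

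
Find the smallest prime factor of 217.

7

217 is odd.
Digit sum 10, not divisible by 3.
Ends in 7: not divisible by 5.
7: 217 = 7·31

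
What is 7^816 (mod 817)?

1

7^1 ≡ 7 (mod 817)
7^2 ≡ 7^2 = 49 ≡ 49 (mod 817)
7^4 ≡ 49^2 = 2401 ≡ 767 (mod 817)
7^8 ≡ 767^2 = 588289 ≡ 49 (mod 817)
7^16 ≡ 49^2 = 2401 ≡ 767 (mod 817)
7^32 ≡ 767^2 = 588289 ≡ 49 (mod 817)
7^64 ≡ 49^2 = 2401 ≡ 767 (mod 817)
7^128 ≡ 767^2 = 588289 ≡ 49 (mod 817)
7^256 ≡ 49^2 = 2401 ≡ 767 (mod 817)
7^512 ≡ 767^2 = 588289 ≡ 49 (mod 817)
816 = 512 + 256 + 32 + 16 in binary powers of 2.
So 7^816 ≡ 49 · 767 · 49 · 767 ≡ 1 (mod 817).
Since the result is 1, base 7 gives no evidence that 817 is composite.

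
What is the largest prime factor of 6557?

83

6557 = 79 · 83
83 is prime.
So 6557 = 79 · 83; the largest prime factor is 83.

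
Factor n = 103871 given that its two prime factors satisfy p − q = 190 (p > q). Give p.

431

Since p = q + 190, we have 103871 = q(q + 190), so q² + 190q − 103871 = 0.
Discriminant: 190² + 4·103871 = 36100 + 415484 = 451584; √451584 = 672.
q = (−190 + 672)/2 = 241, and p = q + 190 = 431.
Check: 241 · 431 = 103871.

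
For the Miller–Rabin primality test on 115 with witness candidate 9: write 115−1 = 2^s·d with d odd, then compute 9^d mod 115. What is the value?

115 − 1 = 114 = 2^1 · 57, so d = 57.
9^1 ≡ 9 (mod 115)
9^2 ≡ 9^2 = 81 ≡ 81 (mod 115)
9^4 ≡ 81^2 = 6561 ≡ 6 (mod 115)
9^8 ≡ 6^2 = 36 ≡ 36 (mod 115)
9^16 ≡ 36^2 = 1296 ≡ 31 (mod 115)
9^32 ≡ 31^2 = 961 ≡ 41 (mod 115)
57 = 32 + 16 + 8 + 1 in binary powers of 2.
So 9^57 ≡ 41 · 31 · 36 · 9 ≡ 104 (mod 115).
Squaring chain: 104; never reaches −1, so base 9 is a Miller–Rabin witness that 115 is composite.

104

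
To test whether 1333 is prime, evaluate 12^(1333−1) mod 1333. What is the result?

4

12^1 ≡ 12 (mod 1333)
12^2 ≡ 12^2 = 144 ≡ 144 (mod 1333)
12^4 ≡ 144^2 = 20736 ≡ 741 (mod 1333)
12^8 ≡ 741^2 = 549081 ≡ 1218 (mod 1333)
12^16 ≡ 1218^2 = 1483524 ≡ 1228 (mod 1333)
12^32 ≡ 1228^2 = 1507984 ≡ 361 (mod 1333)
12^64 ≡ 361^2 = 130321 ≡ 1020 (mod 1333)
12^128 ≡ 1020^2 = 1040400 ≡ 660 (mod 1333)
12^256 ≡ 660^2 = 435600 ≡ 1042 (mod 1333)
12^512 ≡ 1042^2 = 1085764 ≡ 702 (mod 1333)
12^1024 ≡ 702^2 = 492804 ≡ 927 (mod 1333)
1332 = 1024 + 256 + 32 + 16 + 4 in binary powers of 2.
So 12^1332 ≡ 927 · 1042 · 361 · 1228 · 741 ≡ 4 (mod 1333).
Since 4 ≠ 1, base 12 is a Fermat witness: 1333 is composite.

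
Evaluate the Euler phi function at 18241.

Factor: 18241 = 17 · 29 · 37.
φ(18241) = (17−1) · (29−1) · (37−1) = 16 · 28 · 36 = 16128.

16128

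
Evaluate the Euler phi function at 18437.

Factor: 18437 = 103 · 179.
φ(18437) = (103−1) · (179−1) = 102 · 178 = 18156.

18156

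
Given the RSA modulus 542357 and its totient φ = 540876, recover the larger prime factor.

φ(n) = (p−1)(q−1) = n − (p+q) + 1, so p + q = 542357 − 540876 + 1 = 1482.
p and q are the roots of t² − 1482t + 542357 = 0.
Discriminant: 1482² − 4·542357 = 2196324 − 2169428 = 26896; √26896 = 164.
q = (1482 − 164)/2 = 659, p = (1482 + 164)/2 = 823.
Check: 659 · 823 = 542357.

823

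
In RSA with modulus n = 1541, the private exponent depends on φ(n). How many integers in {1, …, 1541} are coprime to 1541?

1452

Factor: 1541 = 23 · 67.
φ(1541) = (23−1) · (67−1) = 22 · 66 = 1452.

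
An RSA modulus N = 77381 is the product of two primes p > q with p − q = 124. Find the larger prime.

347

Since p = q + 124, we have 77381 = q(q + 124), so q² + 124q − 77381 = 0.
Discriminant: 124² + 4·77381 = 15376 + 309524 = 324900; √324900 = 570.
q = (−124 + 570)/2 = 223, and p = q + 124 = 347.
Check: 223 · 347 = 77381.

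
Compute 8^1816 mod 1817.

836

8^1 ≡ 8 (mod 1817)
8^2 ≡ 8^2 = 64 ≡ 64 (mod 1817)
8^4 ≡ 64^2 = 4096 ≡ 462 (mod 1817)
8^8 ≡ 462^2 = 213444 ≡ 855 (mod 1817)
8^16 ≡ 855^2 = 731025 ≡ 591 (mod 1817)
8^32 ≡ 591^2 = 349281 ≡ 417 (mod 1817)
8^64 ≡ 417^2 = 173889 ≡ 1274 (mod 1817)
8^128 ≡ 1274^2 = 1623076 ≡ 495 (mod 1817)
8^256 ≡ 495^2 = 245025 ≡ 1547 (mod 1817)
8^512 ≡ 1547^2 = 2393209 ≡ 220 (mod 1817)
8^1024 ≡ 220^2 = 48400 ≡ 1158 (mod 1817)
1816 = 1024 + 512 + 256 + 16 + 8 in binary powers of 2.
So 8^1816 ≡ 1158 · 220 · 1547 · 591 · 855 ≡ 836 (mod 1817).
Since 836 ≠ 1, base 8 is a Fermat witness: 1817 is composite.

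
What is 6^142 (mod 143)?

6^1 ≡ 6 (mod 143)
6^2 ≡ 6^2 = 36 ≡ 36 (mod 143)
6^4 ≡ 36^2 = 1296 ≡ 9 (mod 143)
6^8 ≡ 9^2 = 81 ≡ 81 (mod 143)
6^16 ≡ 81^2 = 6561 ≡ 126 (mod 143)
6^32 ≡ 126^2 = 15876 ≡ 3 (mod 143)
6^64 ≡ 3^2 = 9 ≡ 9 (mod 143)
6^128 ≡ 9^2 = 81 ≡ 81 (mod 143)
142 = 128 + 8 + 4 + 2 in binary powers of 2.
So 6^142 ≡ 81 · 81 · 9 · 36 ≡ 69 (mod 143).
Since 69 ≠ 1, base 6 is a Fermat witness: 143 is composite.

69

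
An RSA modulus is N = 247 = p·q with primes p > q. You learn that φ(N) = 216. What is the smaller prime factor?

13

φ(n) = (p−1)(q−1) = n − (p+q) + 1, so p + q = 247 − 216 + 1 = 32.
p and q are the roots of t² − 32t + 247 = 0.
Discriminant: 32² − 4·247 = 1024 − 988 = 36; √36 = 6.
q = (32 − 6)/2 = 13, p = (32 + 6)/2 = 19.
Check: 13 · 19 = 247.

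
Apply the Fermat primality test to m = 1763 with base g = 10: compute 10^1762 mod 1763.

10^1 ≡ 10 (mod 1763)
10^2 ≡ 10^2 = 100 ≡ 100 (mod 1763)
10^4 ≡ 100^2 = 10000 ≡ 1185 (mod 1763)
10^8 ≡ 1185^2 = 1404225 ≡ 877 (mod 1763)
10^16 ≡ 877^2 = 769129 ≡ 461 (mod 1763)
10^32 ≡ 461^2 = 212521 ≡ 961 (mod 1763)
10^64 ≡ 961^2 = 923521 ≡ 1472 (mod 1763)
10^128 ≡ 1472^2 = 2166784 ≡ 57 (mod 1763)
10^256 ≡ 57^2 = 3249 ≡ 1486 (mod 1763)
10^512 ≡ 1486^2 = 2208196 ≡ 920 (mod 1763)
10^1024 ≡ 920^2 = 846400 ≡ 160 (mod 1763)
1762 = 1024 + 512 + 128 + 64 + 32 + 2 in binary powers of 2.
So 10^1762 ≡ 160 · 920 · 57 · 1472 · 961 · 100 ≡ 1330 (mod 1763).
Since 1330 ≠ 1, base 10 is a Fermat witness: 1763 is composite.

1330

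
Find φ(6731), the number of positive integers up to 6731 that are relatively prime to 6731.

Factor: 6731 = 53 · 127.
φ(6731) = (53−1) · (127−1) = 52 · 126 = 6552.

6552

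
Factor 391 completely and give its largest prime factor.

391 = 17 · 23
23 is prime.
So 391 = 17 · 23; the largest prime factor is 23.

23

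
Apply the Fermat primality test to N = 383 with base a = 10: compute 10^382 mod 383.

1

10^1 ≡ 10 (mod 383)
10^2 ≡ 10^2 = 100 ≡ 100 (mod 383)
10^4 ≡ 100^2 = 10000 ≡ 42 (mod 383)
10^8 ≡ 42^2 = 1764 ≡ 232 (mod 383)
10^16 ≡ 232^2 = 53824 ≡ 204 (mod 383)
10^32 ≡ 204^2 = 41616 ≡ 252 (mod 383)
10^64 ≡ 252^2 = 63504 ≡ 309 (mod 383)
10^128 ≡ 309^2 = 95481 ≡ 114 (mod 383)
10^256 ≡ 114^2 = 12996 ≡ 357 (mod 383)
382 = 256 + 64 + 32 + 16 + 8 + 4 + 2 in binary powers of 2.
So 10^382 ≡ 357 · 309 · 252 · 204 · 232 · 42 · 100 ≡ 1 (mod 383).
Since the result is 1, base 10 gives no evidence that 383 is composite.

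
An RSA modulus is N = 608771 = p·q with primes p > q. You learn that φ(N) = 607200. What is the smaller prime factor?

φ(n) = (p−1)(q−1) = n − (p+q) + 1, so p + q = 608771 − 607200 + 1 = 1572.
p and q are the roots of t² − 1572t + 608771 = 0.
Discriminant: 1572² − 4·608771 = 2471184 − 2435084 = 36100; √36100 = 190.
q = (1572 − 190)/2 = 691, p = (1572 + 190)/2 = 881.
Check: 691 · 881 = 608771.

691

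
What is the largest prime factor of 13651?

13651 = 11 · 1241
1241 = 17 · 73
73 is prime.
So 13651 = 11 · 17 · 73; the largest prime factor is 73.

73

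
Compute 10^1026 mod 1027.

482

10^1 ≡ 10 (mod 1027)
10^2 ≡ 10^2 = 100 ≡ 100 (mod 1027)
10^4 ≡ 100^2 = 10000 ≡ 757 (mod 1027)
10^8 ≡ 757^2 = 573049 ≡ 1010 (mod 1027)
10^16 ≡ 1010^2 = 1020100 ≡ 289 (mod 1027)
10^32 ≡ 289^2 = 83521 ≡ 334 (mod 1027)
10^64 ≡ 334^2 = 111556 ≡ 640 (mod 1027)
10^128 ≡ 640^2 = 409600 ≡ 854 (mod 1027)
10^256 ≡ 854^2 = 729316 ≡ 146 (mod 1027)
10^512 ≡ 146^2 = 21316 ≡ 776 (mod 1027)
10^1024 ≡ 776^2 = 602176 ≡ 354 (mod 1027)
1026 = 1024 + 2 in binary powers of 2.
So 10^1026 ≡ 354 · 100 ≡ 482 (mod 1027).
Since 482 ≠ 1, base 10 is a Fermat witness: 1027 is composite.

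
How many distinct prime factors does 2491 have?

2491 = 47 · 53
2491 = 47 · 53, which has 2 distinct prime factors.

2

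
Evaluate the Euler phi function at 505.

Factor: 505 = 5 · 101.
φ(505) = (5−1) · (101−1) = 4 · 100 = 400.

400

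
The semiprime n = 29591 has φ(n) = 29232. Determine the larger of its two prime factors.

φ(n) = (p−1)(q−1) = n − (p+q) + 1, so p + q = 29591 − 29232 + 1 = 360.
p and q are the roots of t² − 360t + 29591 = 0.
Discriminant: 360² − 4·29591 = 129600 − 118364 = 11236; √11236 = 106.
q = (360 − 106)/2 = 127, p = (360 + 106)/2 = 233.
Check: 127 · 233 = 29591.

233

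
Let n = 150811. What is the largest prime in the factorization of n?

83

150811 = 23 · 6557
6557 = 79 · 83
83 is prime.
So 150811 = 23 · 79 · 83; the largest prime factor is 83.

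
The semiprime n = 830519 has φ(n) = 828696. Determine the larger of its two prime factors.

φ(n) = (p−1)(q−1) = n − (p+q) + 1, so p + q = 830519 − 828696 + 1 = 1824.
p and q are the roots of t² − 1824t + 830519 = 0.
Discriminant: 1824² − 4·830519 = 3326976 − 3322076 = 4900; √4900 = 70.
q = (1824 − 70)/2 = 877, p = (1824 + 70)/2 = 947.
Check: 877 · 947 = 830519.

947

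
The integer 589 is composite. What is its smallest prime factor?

19

589 is odd.
Digit sum 22, not divisible by 3.
Ends in 9: not divisible by 5.
7: 589 = 7·84 + 1
11: 589 = 11·53 + 6
13: 589 = 13·45 + 4
17: 589 = 17·34 + 11
19: 589 = 19·31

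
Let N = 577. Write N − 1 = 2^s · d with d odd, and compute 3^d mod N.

65

577 − 1 = 576 = 2^6 · 9, so d = 9.
3^1 ≡ 3 (mod 577)
3^2 ≡ 3^2 = 9 ≡ 9 (mod 577)
3^4 ≡ 9^2 = 81 ≡ 81 (mod 577)
3^8 ≡ 81^2 = 6561 ≡ 214 (mod 577)
9 = 8 + 1 in binary powers of 2.
So 3^9 ≡ 214 · 3 ≡ 65 (mod 577).
Squaring chain: 65 → 186 → 553 → 576 → 1 → 1; reaches −1, so base 3 does not prove 577 composite.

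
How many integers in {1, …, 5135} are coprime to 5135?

3744

Factor: 5135 = 5 · 13 · 79.
φ(5135) = (5−1) · (13−1) · (79−1) = 4 · 12 · 78 = 3744.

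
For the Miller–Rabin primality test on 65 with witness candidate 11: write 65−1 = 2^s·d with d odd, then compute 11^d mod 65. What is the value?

65 − 1 = 64 = 2^6 · 1, so d = 1.
11^1 ≡ 11 (mod 65)
1 = 1 in binary powers of 2.
So 11^1 ≡ 11 ≡ 11 (mod 65).
Squaring chain: 11 → 56 → 16 → 61 → 16 → 61; never reaches −1, so base 11 is a Miller–Rabin witness that 65 is composite.

11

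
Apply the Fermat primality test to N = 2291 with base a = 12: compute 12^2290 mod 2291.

144

12^1 ≡ 12 (mod 2291)
12^2 ≡ 12^2 = 144 ≡ 144 (mod 2291)
12^4 ≡ 144^2 = 20736 ≡ 117 (mod 2291)
12^8 ≡ 117^2 = 13689 ≡ 2234 (mod 2291)
12^16 ≡ 2234^2 = 4990756 ≡ 958 (mod 2291)
12^32 ≡ 958^2 = 917764 ≡ 1364 (mod 2291)
12^64 ≡ 1364^2 = 1860496 ≡ 204 (mod 2291)
12^128 ≡ 204^2 = 41616 ≡ 378 (mod 2291)
12^256 ≡ 378^2 = 142884 ≡ 842 (mod 2291)
12^512 ≡ 842^2 = 708964 ≡ 1045 (mod 2291)
12^1024 ≡ 1045^2 = 1092025 ≡ 1509 (mod 2291)
12^2048 ≡ 1509^2 = 2277081 ≡ 2118 (mod 2291)
2290 = 2048 + 128 + 64 + 32 + 16 + 2 in binary powers of 2.
So 12^2290 ≡ 2118 · 378 · 204 · 1364 · 958 · 144 ≡ 144 (mod 2291).
Since 144 ≠ 1, base 12 is a Fermat witness: 2291 is composite.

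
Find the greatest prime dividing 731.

731 = 17 · 43
43 is prime.
So 731 = 17 · 43; the largest prime factor is 43.

43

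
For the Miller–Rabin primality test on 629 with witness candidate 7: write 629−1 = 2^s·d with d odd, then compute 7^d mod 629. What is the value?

629 − 1 = 628 = 2^2 · 157, so d = 157.
7^1 ≡ 7 (mod 629)
7^2 ≡ 7^2 = 49 ≡ 49 (mod 629)
7^4 ≡ 49^2 = 2401 ≡ 514 (mod 629)
7^8 ≡ 514^2 = 264196 ≡ 16 (mod 629)
7^16 ≡ 16^2 = 256 ≡ 256 (mod 629)
7^32 ≡ 256^2 = 65536 ≡ 120 (mod 629)
7^64 ≡ 120^2 = 14400 ≡ 562 (mod 629)
7^128 ≡ 562^2 = 315844 ≡ 86 (mod 629)
157 = 128 + 16 + 8 + 4 + 1 in binary powers of 2.
So 7^157 ≡ 86 · 256 · 16 · 514 · 7 ≡ 329 (mod 629).
Squaring chain: 329 → 53; never reaches −1, so base 7 is a Miller–Rabin witness that 629 is composite.

329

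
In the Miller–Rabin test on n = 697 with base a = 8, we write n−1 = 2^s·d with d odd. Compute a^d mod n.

576

697 − 1 = 696 = 2^3 · 87, so d = 87.
8^1 ≡ 8 (mod 697)
8^2 ≡ 8^2 = 64 ≡ 64 (mod 697)
8^4 ≡ 64^2 = 4096 ≡ 611 (mod 697)
8^8 ≡ 611^2 = 373321 ≡ 426 (mod 697)
8^16 ≡ 426^2 = 181476 ≡ 256 (mod 697)
8^32 ≡ 256^2 = 65536 ≡ 18 (mod 697)
8^64 ≡ 18^2 = 324 ≡ 324 (mod 697)
87 = 64 + 16 + 4 + 2 + 1 in binary powers of 2.
So 8^87 ≡ 324 · 256 · 611 · 64 · 8 ≡ 576 (mod 697).
Squaring chain: 576 → 4 → 16; never reaches −1, so base 8 is a Miller–Rabin witness that 697 is composite.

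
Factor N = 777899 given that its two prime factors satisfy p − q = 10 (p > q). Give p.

Since p = q + 10, we have 777899 = q(q + 10), so q² + 10q − 777899 = 0.
Discriminant: 10² + 4·777899 = 100 + 3111596 = 3111696; √3111696 = 1764.
q = (−10 + 1764)/2 = 877, and p = q + 10 = 887.
Check: 877 · 887 = 777899.

887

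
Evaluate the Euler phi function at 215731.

202272

Factor: 215731 = 29 · 43 · 173.
φ(215731) = (29−1) · (43−1) · (173−1) = 28 · 42 · 172 = 202272.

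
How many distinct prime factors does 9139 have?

9139 = 13 · 703
703 = 19 · 37
9139 = 13 · 19 · 37, which has 3 distinct prime factors.

3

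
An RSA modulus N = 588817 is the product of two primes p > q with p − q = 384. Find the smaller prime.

Since p = q + 384, we have 588817 = q(q + 384), so q² + 384q − 588817 = 0.
Discriminant: 384² + 4·588817 = 147456 + 2355268 = 2502724; √2502724 = 1582.
q = (−384 + 1582)/2 = 599, and p = q + 384 = 983.
Check: 599 · 983 = 588817.

599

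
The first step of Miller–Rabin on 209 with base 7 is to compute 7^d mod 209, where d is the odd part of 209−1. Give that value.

209 − 1 = 208 = 2^4 · 13, so d = 13.
7^1 ≡ 7 (mod 209)
7^2 ≡ 7^2 = 49 ≡ 49 (mod 209)
7^4 ≡ 49^2 = 2401 ≡ 102 (mod 209)
7^8 ≡ 102^2 = 10404 ≡ 163 (mod 209)
13 = 8 + 4 + 1 in binary powers of 2.
So 7^13 ≡ 163 · 102 · 7 ≡ 178 (mod 209).
Squaring chain: 178 → 125 → 159 → 201; never reaches −1, so base 7 is a Miller–Rabin witness that 209 is composite.

178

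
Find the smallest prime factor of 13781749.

53

13781749 is odd.
Digit sum 40, not divisible by 3.
Ends in 9: not divisible by 5.
7: 13781749 = 7·1968821 + 2
11: 13781749 = 11·1252886 + 3
13: 13781749 = 13·1060134 + 7
17: 13781749 = 17·810691 + 2
19: 13781749 = 19·725355 + 4
23: 13781749 = 23·599206 + 11
29: 13781749 = 29·475232 + 21
31: 13781749 = 31·444572 + 17
37: 13781749 = 37·372479 + 26
41: 13781749 = 41·336140 + 9
43: 13781749 = 43·320505 + 34
47: 13781749 = 47·293228 + 33
53: 13781749 = 53·260033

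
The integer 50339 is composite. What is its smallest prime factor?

50339 is odd.
Digit sum 20, not divisible by 3.
Ends in 9: not divisible by 5.
7: 50339 = 7·7191 + 2
11: 50339 = 11·4576 + 3
13: 50339 = 13·3872 + 3
17: 50339 = 17·2961 + 2
19: 50339 = 19·2649 + 8
23: 50339 = 23·2188 + 15
29: 50339 = 29·1735 + 24
31: 50339 = 31·1623 + 26
37: 50339 = 37·1360 + 19
41: 50339 = 41·1227 + 32
43: 50339 = 43·1170 + 29
47: 50339 = 47·1071 + 2
53: 50339 = 53·949 + 42
59: 50339 = 59·853 + 12
61: 50339 = 61·825 + 14
67: 50339 = 67·751 + 22
71: 50339 = 71·709

71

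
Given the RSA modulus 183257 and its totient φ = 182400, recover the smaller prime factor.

φ(n) = (p−1)(q−1) = n − (p+q) + 1, so p + q = 183257 − 182400 + 1 = 858.
p and q are the roots of t² − 858t + 183257 = 0.
Discriminant: 858² − 4·183257 = 736164 − 733028 = 3136; √3136 = 56.
q = (858 − 56)/2 = 401, p = (858 + 56)/2 = 457.
Check: 401 · 457 = 183257.

401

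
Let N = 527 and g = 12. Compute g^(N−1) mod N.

12^1 ≡ 12 (mod 527)
12^2 ≡ 12^2 = 144 ≡ 144 (mod 527)
12^4 ≡ 144^2 = 20736 ≡ 183 (mod 527)
12^8 ≡ 183^2 = 33489 ≡ 288 (mod 527)
12^16 ≡ 288^2 = 82944 ≡ 205 (mod 527)
12^32 ≡ 205^2 = 42025 ≡ 392 (mod 527)
12^64 ≡ 392^2 = 153664 ≡ 307 (mod 527)
12^128 ≡ 307^2 = 94249 ≡ 443 (mod 527)
12^256 ≡ 443^2 = 196249 ≡ 205 (mod 527)
12^512 ≡ 205^2 = 42025 ≡ 392 (mod 527)
526 = 512 + 8 + 4 + 2 in binary powers of 2.
So 12^526 ≡ 392 · 288 · 183 · 144 ≡ 236 (mod 527).
Since 236 ≠ 1, base 12 is a Fermat witness: 527 is composite.

236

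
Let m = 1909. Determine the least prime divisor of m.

23

1909 is odd.
Digit sum 19, not divisible by 3.
Ends in 9: not divisible by 5.
7: 1909 = 7·272 + 5
11: 1909 = 11·173 + 6
13: 1909 = 13·146 + 11
17: 1909 = 17·112 + 5
19: 1909 = 19·100 + 9
23: 1909 = 23·83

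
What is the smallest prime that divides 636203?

23

636203 is odd.
Digit sum 20, not divisible by 3.
Ends in 3: not divisible by 5.
7: 636203 = 7·90886 + 1
11: 636203 = 11·57836 + 7
13: 636203 = 13·48938 + 9
17: 636203 = 17·37423 + 12
19: 636203 = 19·33484 + 7
23: 636203 = 23·27661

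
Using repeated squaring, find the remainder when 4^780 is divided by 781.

474

4^1 ≡ 4 (mod 781)
4^2 ≡ 4^2 = 16 ≡ 16 (mod 781)
4^4 ≡ 16^2 = 256 ≡ 256 (mod 781)
4^8 ≡ 256^2 = 65536 ≡ 713 (mod 781)
4^16 ≡ 713^2 = 508369 ≡ 719 (mod 781)
4^32 ≡ 719^2 = 516961 ≡ 720 (mod 781)
4^64 ≡ 720^2 = 518400 ≡ 597 (mod 781)
4^128 ≡ 597^2 = 356409 ≡ 273 (mod 781)
4^256 ≡ 273^2 = 74529 ≡ 334 (mod 781)
4^512 ≡ 334^2 = 111556 ≡ 654 (mod 781)
780 = 512 + 256 + 8 + 4 in binary powers of 2.
So 4^780 ≡ 654 · 334 · 713 · 256 ≡ 474 (mod 781).
Since 474 ≠ 1, base 4 is a Fermat witness: 781 is composite.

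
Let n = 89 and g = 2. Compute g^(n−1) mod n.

2^1 ≡ 2 (mod 89)
2^2 ≡ 2^2 = 4 ≡ 4 (mod 89)
2^4 ≡ 4^2 = 16 ≡ 16 (mod 89)
2^8 ≡ 16^2 = 256 ≡ 78 (mod 89)
2^16 ≡ 78^2 = 6084 ≡ 32 (mod 89)
2^32 ≡ 32^2 = 1024 ≡ 45 (mod 89)
2^64 ≡ 45^2 = 2025 ≡ 67 (mod 89)
88 = 64 + 16 + 8 in binary powers of 2.
So 2^88 ≡ 67 · 32 · 78 ≡ 1 (mod 89).
Since the result is 1, base 2 gives no evidence that 89 is composite.

1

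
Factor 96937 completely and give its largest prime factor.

59

96937 = 31 · 3127
3127 = 53 · 59
59 is prime.
So 96937 = 31 · 53 · 59; the largest prime factor is 59.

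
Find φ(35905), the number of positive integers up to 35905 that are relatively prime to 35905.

Factor: 35905 = 5 · 43 · 167.
φ(35905) = (5−1) · (43−1) · (167−1) = 4 · 42 · 166 = 27888.

27888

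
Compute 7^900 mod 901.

293

7^1 ≡ 7 (mod 901)
7^2 ≡ 7^2 = 49 ≡ 49 (mod 901)
7^4 ≡ 49^2 = 2401 ≡ 599 (mod 901)
7^8 ≡ 599^2 = 358801 ≡ 203 (mod 901)
7^16 ≡ 203^2 = 41209 ≡ 664 (mod 901)
7^32 ≡ 664^2 = 440896 ≡ 307 (mod 901)
7^64 ≡ 307^2 = 94249 ≡ 545 (mod 901)
7^128 ≡ 545^2 = 297025 ≡ 596 (mod 901)
7^256 ≡ 596^2 = 355216 ≡ 222 (mod 901)
7^512 ≡ 222^2 = 49284 ≡ 630 (mod 901)
900 = 512 + 256 + 128 + 4 in binary powers of 2.
So 7^900 ≡ 630 · 222 · 596 · 599 ≡ 293 (mod 901).
Since 293 ≠ 1, base 7 is a Fermat witness: 901 is composite.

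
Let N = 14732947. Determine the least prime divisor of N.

14732947 is odd.
Digit sum 37, not divisible by 3.
Ends in 7: not divisible by 5.
7: 14732947 = 7·2104706 + 5
11: 14732947 = 11·1339358 + 9
13: 14732947 = 13·1133303 + 8
17: 14732947 = 17·866643 + 16
19: 14732947 = 19·775418 + 5
23: 14732947 = 23·640562 + 21
29: 14732947 = 29·508032 + 19
31: 14732947 = 31·475256 + 11
37: 14732947 = 37·398187 + 28
41: 14732947 = 41·359340 + 7
43: 14732947 = 43·342626 + 29
47: 14732947 = 47·313466 + 45
53: 14732947 = 53·277980 + 7
59: 14732947 = 59·249710 + 57
61: 14732947 = 61·241523 + 44
67: 14732947 = 67·219894 + 49
71: 14732947 = 71·207506 + 21
73: 14732947 = 73·201821 + 14
79: 14732947 = 79·186493

79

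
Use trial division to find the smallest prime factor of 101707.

19

101707 is odd.
Digit sum 16, not divisible by 3.
Ends in 7: not divisible by 5.
7: 101707 = 7·14529 + 4
11: 101707 = 11·9246 + 1
13: 101707 = 13·7823 + 8
17: 101707 = 17·5982 + 13
19: 101707 = 19·5353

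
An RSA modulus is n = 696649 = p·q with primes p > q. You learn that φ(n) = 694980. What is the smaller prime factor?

811

φ(n) = (p−1)(q−1) = n − (p+q) + 1, so p + q = 696649 − 694980 + 1 = 1670.
p and q are the roots of t² − 1670t + 696649 = 0.
Discriminant: 1670² − 4·696649 = 2788900 − 2786596 = 2304; √2304 = 48.
q = (1670 − 48)/2 = 811, p = (1670 + 48)/2 = 859.
Check: 811 · 859 = 696649.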